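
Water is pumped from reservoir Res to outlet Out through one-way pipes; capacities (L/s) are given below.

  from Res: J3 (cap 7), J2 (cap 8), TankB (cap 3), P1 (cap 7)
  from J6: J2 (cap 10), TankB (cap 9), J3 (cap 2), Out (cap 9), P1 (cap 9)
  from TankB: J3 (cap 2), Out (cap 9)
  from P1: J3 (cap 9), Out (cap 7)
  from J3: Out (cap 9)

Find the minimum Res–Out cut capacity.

17

Augment Res→TankB→Out: bottleneck 3, flow now 3.
Augment Res→P1→Out: bottleneck 7, flow now 10.
Augment Res→J3→Out: bottleneck 7, flow now 17.
No augmenting path remains; maximum flow = 17.
By max-flow min-cut, the minimum cut capacity equals the max flow.
In the residual graph, reachable from Res: {Res, J2}.
Min-cut edges: Res→TankB (3), Res→P1 (7), Res→J3 (7); capacity 3 + 7 + 7 = 17.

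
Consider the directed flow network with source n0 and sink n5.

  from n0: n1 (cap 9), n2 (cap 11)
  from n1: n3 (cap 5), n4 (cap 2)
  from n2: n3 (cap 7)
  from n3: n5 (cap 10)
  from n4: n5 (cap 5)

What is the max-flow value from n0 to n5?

12

Augment n0→n1→n3→n5: bottleneck 5, flow now 5.
Augment n0→n1→n4→n5: bottleneck 2, flow now 7.
Augment n0→n2→n3→n5: bottleneck 5, flow now 12.
No augmenting path remains; maximum flow = 12.
In the residual graph, reachable from n0: {n0, n1, n2, n3}.
Min-cut edges: n1→n4 (2), n3→n5 (10); capacity 2 + 10 = 12.
This cut is saturated, so no flow can exceed 12.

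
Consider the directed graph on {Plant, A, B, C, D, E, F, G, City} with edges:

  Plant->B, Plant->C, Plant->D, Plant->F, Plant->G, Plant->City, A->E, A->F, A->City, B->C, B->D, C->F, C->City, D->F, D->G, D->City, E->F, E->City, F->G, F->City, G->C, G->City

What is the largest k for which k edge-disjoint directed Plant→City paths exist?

5

Assign every edge capacity 1; by Menger, the answer equals the max flow.
Path Plant→City (+1); total 1.
Path Plant→C→City (+1); total 2.
Path Plant→D→City (+1); total 3.
Path Plant→F→City (+1); total 4.
Path Plant→G→City (+1); total 5.
No residual Plant→City path; max flow = 5.
Certifying cut of size 5: {C→City, D→City, F→City, G→City, Plant→City}.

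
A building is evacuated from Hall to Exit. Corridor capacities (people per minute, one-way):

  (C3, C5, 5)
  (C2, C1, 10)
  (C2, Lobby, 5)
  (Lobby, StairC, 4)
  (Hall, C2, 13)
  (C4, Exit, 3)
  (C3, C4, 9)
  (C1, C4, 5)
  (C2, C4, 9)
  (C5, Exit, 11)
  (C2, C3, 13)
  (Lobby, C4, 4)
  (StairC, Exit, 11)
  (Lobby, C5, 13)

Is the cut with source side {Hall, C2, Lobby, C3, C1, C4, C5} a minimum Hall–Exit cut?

No — its capacity is 18, but the minimum cut has capacity 13.

Given cut capacity: 4 + 3 + 11 = 18.
Augment Hall→C2→C4→Exit: bottleneck 3, flow now 3.
Augment Hall→C2→Lobby→C5→Exit: bottleneck 5, flow now 8.
Augment Hall→C2→C3→C5→Exit: bottleneck 5, flow now 13.
No augmenting path remains; maximum flow = 13.
In the residual graph, reachable from Hall: {Hall}.
Min-cut edges: Hall→C2 (13); capacity 13 = 13.
Cut capacity 18 exceeds the max flow 13, so it is not minimum.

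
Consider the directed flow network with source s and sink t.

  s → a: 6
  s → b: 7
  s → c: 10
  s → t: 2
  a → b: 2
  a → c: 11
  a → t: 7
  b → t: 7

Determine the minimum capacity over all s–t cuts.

15

Augment s→t: bottleneck 2, flow now 2.
Augment s→a→t: bottleneck 6, flow now 8.
Augment s→b→t: bottleneck 7, flow now 15.
No augmenting path remains; maximum flow = 15.
By max-flow min-cut, the minimum cut capacity equals the max flow.
In the residual graph, reachable from s: {s, c}.
Min-cut edges: s→a (6), s→b (7), s→t (2); capacity 6 + 7 + 2 = 15.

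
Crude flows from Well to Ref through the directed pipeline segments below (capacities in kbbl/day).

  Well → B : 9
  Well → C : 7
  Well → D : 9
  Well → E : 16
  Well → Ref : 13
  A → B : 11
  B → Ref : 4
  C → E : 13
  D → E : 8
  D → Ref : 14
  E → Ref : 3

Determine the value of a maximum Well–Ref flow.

Augment Well→Ref: bottleneck 13, flow now 13.
Augment Well→B→Ref: bottleneck 4, flow now 17.
Augment Well→D→Ref: bottleneck 9, flow now 26.
Augment Well→E→Ref: bottleneck 3, flow now 29.
No augmenting path remains; maximum flow = 29.
In the residual graph, reachable from Well: {Well, B, C, E}.
Min-cut edges: Well→D (9), Well→Ref (13), B→Ref (4), E→Ref (3); capacity 9 + 13 + 4 + 3 = 29.
This cut is saturated, so no flow can exceed 29.

29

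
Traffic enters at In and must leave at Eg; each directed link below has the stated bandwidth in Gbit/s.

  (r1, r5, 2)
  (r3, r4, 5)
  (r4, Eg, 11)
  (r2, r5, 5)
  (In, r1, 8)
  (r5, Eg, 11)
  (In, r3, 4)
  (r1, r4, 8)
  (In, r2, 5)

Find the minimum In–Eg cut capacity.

17

Augment In→r1→r4→Eg: bottleneck 8, flow now 8.
Augment In→r2→r5→Eg: bottleneck 5, flow now 13.
Augment In→r3→r4→Eg: bottleneck 3, flow now 16.
Augment In→r3→r4→r1→r5→Eg: bottleneck 1, flow now 17. (uses reverse residual edge)
No augmenting path remains; maximum flow = 17.
By max-flow min-cut, the minimum cut capacity equals the max flow.
In the residual graph, reachable from In: {In}.
Min-cut edges: In→r1 (8), In→r2 (5), In→r3 (4); capacity 8 + 5 + 4 = 17.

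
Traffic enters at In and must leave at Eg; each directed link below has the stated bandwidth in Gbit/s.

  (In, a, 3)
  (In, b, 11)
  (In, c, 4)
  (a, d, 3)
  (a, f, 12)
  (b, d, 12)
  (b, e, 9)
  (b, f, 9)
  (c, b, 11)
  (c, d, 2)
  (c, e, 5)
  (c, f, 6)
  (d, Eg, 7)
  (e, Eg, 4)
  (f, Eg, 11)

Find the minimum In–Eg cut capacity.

Augment In→a→d→Eg: bottleneck 3, flow now 3.
Augment In→b→d→Eg: bottleneck 4, flow now 7.
Augment In→b→e→Eg: bottleneck 4, flow now 11.
Augment In→b→f→Eg: bottleneck 3, flow now 14.
Augment In→c→f→Eg: bottleneck 4, flow now 18.
No augmenting path remains; maximum flow = 18.
By max-flow min-cut, the minimum cut capacity equals the max flow.
In the residual graph, reachable from In: {In}.
Min-cut edges: In→a (3), In→b (11), In→c (4); capacity 3 + 11 + 4 = 18.

18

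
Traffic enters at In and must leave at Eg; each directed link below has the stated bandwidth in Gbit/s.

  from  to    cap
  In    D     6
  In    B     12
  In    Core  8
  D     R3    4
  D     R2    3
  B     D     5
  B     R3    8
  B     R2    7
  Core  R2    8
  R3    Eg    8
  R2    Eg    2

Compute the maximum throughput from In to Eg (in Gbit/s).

Augment In→D→R3→Eg: bottleneck 4, flow now 4.
Augment In→D→R2→Eg: bottleneck 2, flow now 6.
Augment In→B→R3→Eg: bottleneck 4, flow now 10.
No augmenting path remains; maximum flow = 10.
In the residual graph, reachable from In: {In, D, B, Core, R3, R2}.
Min-cut edges: R3→Eg (8), R2→Eg (2); capacity 8 + 2 = 10.
This cut is saturated, so no flow can exceed 10.

10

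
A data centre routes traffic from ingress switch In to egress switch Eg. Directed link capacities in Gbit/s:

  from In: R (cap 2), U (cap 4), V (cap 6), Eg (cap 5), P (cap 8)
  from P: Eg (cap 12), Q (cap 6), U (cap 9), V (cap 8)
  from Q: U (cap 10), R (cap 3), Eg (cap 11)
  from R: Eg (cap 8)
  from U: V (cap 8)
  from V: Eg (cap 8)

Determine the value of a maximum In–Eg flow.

Augment In→Eg: bottleneck 5, flow now 5.
Augment In→P→Eg: bottleneck 8, flow now 13.
Augment In→R→Eg: bottleneck 2, flow now 15.
Augment In→V→Eg: bottleneck 6, flow now 21.
Augment In→U→V→Eg: bottleneck 2, flow now 23.
No augmenting path remains; maximum flow = 23.
In the residual graph, reachable from In: {In, U, V}.
Min-cut edges: In→P (8), In→R (2), In→Eg (5), V→Eg (8); capacity 8 + 2 + 5 + 8 = 23.
This cut is saturated, so no flow can exceed 23.

23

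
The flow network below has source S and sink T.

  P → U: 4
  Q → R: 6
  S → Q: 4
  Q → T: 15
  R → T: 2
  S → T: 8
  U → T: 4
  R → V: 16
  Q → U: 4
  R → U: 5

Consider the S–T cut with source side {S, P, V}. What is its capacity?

16

Edges leaving {S, P, V}: S→Q (4), S→T (8), P→U (4).
Cut capacity = 4 + 8 + 4 = 16.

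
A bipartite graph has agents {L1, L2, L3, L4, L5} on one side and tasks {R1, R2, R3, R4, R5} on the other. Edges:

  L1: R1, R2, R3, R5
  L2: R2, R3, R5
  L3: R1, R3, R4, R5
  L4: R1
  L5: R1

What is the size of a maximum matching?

4

Unit-capacity flow: source→left, listed edges, right→sink; max matching = max flow.
Augmenting path L1→R1 (+1); matched 1.
Augmenting path L2→R2 (+1); matched 2.
Augmenting path L3→R3 (+1); matched 3.
Augmenting path L4→R1→L1→R5 (+1); matched 4.
No augmenting path remains; maximum matching = 4.
König certificate: {L1, L2, L3, R1} is a vertex cover of size 4 (every listed pair touches it), so no matching can be larger.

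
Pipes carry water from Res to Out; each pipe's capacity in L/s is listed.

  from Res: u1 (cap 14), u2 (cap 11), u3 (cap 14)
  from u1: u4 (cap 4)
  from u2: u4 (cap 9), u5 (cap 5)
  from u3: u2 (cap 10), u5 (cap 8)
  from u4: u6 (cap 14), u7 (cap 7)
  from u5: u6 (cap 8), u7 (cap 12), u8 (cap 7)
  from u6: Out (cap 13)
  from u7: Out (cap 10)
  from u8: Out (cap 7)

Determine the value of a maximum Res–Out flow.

26

Augment Res→u1→u4→u6→Out: bottleneck 4, flow now 4.
Augment Res→u2→u4→u6→Out: bottleneck 9, flow now 13.
Augment Res→u2→u5→u7→Out: bottleneck 2, flow now 15.
Augment Res→u3→u5→u7→Out: bottleneck 8, flow now 23.
Augment Res→u3→u2→u5→u8→Out: bottleneck 3, flow now 26.
No augmenting path remains; maximum flow = 26.
In the residual graph, reachable from Res: {Res, u1, u2, u3}.
Min-cut edges: u1→u4 (4), u2→u4 (9), u2→u5 (5), u3→u5 (8); capacity 4 + 9 + 5 + 8 = 26.
This cut is saturated, so no flow can exceed 26.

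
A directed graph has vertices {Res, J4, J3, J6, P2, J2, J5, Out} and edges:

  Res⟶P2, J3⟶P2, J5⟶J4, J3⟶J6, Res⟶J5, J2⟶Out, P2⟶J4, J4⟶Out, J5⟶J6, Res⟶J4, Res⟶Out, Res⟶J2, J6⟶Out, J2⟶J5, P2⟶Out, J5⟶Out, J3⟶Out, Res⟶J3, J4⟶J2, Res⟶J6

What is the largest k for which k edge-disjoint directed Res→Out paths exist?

Assign every edge capacity 1; by Menger, the answer equals the max flow.
Path Res→Out (+1); total 1.
Path Res→J4→Out (+1); total 2.
Path Res→J3→Out (+1); total 3.
Path Res→J6→Out (+1); total 4.
Path Res→P2→Out (+1); total 5.
Path Res→J2→Out (+1); total 6.
Path Res→J5→Out (+1); total 7.
No residual Res→Out path; max flow = 7.
Certifying cut of size 7: {Res→J2, Res→J3, Res→J4, Res→J5, Res→J6, Res→Out, Res→P2}.

7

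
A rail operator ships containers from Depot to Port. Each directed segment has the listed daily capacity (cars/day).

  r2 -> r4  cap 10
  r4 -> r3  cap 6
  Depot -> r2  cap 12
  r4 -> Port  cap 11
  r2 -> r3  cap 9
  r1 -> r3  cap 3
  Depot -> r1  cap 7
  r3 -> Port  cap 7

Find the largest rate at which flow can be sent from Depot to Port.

Augment Depot→r1→r3→Port: bottleneck 3, flow now 3.
Augment Depot→r2→r3→Port: bottleneck 4, flow now 7.
Augment Depot→r2→r4→Port: bottleneck 8, flow now 15.
No augmenting path remains; maximum flow = 15.
In the residual graph, reachable from Depot: {Depot, r1}.
Min-cut edges: Depot→r2 (12), r1→r3 (3); capacity 12 + 3 = 15.
This cut is saturated, so no flow can exceed 15.

15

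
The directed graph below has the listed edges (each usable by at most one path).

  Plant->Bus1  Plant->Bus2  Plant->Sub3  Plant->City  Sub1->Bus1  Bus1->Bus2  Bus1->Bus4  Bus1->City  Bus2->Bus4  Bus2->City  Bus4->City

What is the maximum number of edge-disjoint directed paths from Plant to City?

3

Assign every edge capacity 1; by Menger, the answer equals the max flow.
Path Plant→City (+1); total 1.
Path Plant→Bus1→City (+1); total 2.
Path Plant→Bus2→City (+1); total 3.
No residual Plant→City path; max flow = 3.
Certifying cut of size 3: {Plant→Bus1, Plant→Bus2, Plant→City}.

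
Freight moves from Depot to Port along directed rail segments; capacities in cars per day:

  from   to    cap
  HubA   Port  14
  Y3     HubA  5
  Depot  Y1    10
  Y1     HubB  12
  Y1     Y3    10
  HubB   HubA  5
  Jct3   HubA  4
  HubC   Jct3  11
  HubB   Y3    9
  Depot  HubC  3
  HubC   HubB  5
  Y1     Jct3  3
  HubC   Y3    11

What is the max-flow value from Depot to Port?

13

Augment Depot→HubC→HubB→HubA→Port: bottleneck 3, flow now 3.
Augment Depot→Y1→HubB→HubA→Port: bottleneck 2, flow now 5.
Augment Depot→Y1→Y3→HubA→Port: bottleneck 5, flow now 10.
Augment Depot→Y1→Jct3→HubA→Port: bottleneck 3, flow now 13.
No augmenting path remains; maximum flow = 13.
In the residual graph, reachable from Depot: {Depot}.
Min-cut edges: Depot→HubC (3), Depot→Y1 (10); capacity 3 + 10 = 13.
This cut is saturated, so no flow can exceed 13.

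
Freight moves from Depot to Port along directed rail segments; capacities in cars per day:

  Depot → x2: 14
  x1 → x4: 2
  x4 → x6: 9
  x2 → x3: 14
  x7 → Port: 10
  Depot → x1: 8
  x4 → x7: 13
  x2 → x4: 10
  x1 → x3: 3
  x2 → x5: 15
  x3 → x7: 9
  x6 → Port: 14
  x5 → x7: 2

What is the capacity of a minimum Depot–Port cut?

Augment Depot→x1→x3→x7→Port: bottleneck 3, flow now 3.
Augment Depot→x1→x4→x6→Port: bottleneck 2, flow now 5.
Augment Depot→x2→x3→x7→Port: bottleneck 6, flow now 11.
Augment Depot→x2→x4→x6→Port: bottleneck 7, flow now 18.
Augment Depot→x2→x4→x7→Port: bottleneck 1, flow now 19.
No augmenting path remains; maximum flow = 19.
By max-flow min-cut, the minimum cut capacity equals the max flow.
In the residual graph, reachable from Depot: {Depot, x1}.
Min-cut edges: Depot→x2 (14), x1→x3 (3), x1→x4 (2); capacity 14 + 3 + 2 = 19.

19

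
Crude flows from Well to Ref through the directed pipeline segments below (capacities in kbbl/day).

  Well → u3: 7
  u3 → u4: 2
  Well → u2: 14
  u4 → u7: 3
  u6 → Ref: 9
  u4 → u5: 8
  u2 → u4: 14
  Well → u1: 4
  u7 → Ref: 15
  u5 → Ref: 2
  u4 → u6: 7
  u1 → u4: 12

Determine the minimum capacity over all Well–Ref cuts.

12

Augment Well→u1→u4→u5→Ref: bottleneck 2, flow now 2.
Augment Well→u1→u4→u6→Ref: bottleneck 2, flow now 4.
Augment Well→u2→u4→u6→Ref: bottleneck 5, flow now 9.
Augment Well→u2→u4→u7→Ref: bottleneck 3, flow now 12.
No augmenting path remains; maximum flow = 12.
By max-flow min-cut, the minimum cut capacity equals the max flow.
In the residual graph, reachable from Well: {Well, u1, u2, u3, u4, u5}.
Min-cut edges: u4→u6 (7), u4→u7 (3), u5→Ref (2); capacity 7 + 3 + 2 = 12.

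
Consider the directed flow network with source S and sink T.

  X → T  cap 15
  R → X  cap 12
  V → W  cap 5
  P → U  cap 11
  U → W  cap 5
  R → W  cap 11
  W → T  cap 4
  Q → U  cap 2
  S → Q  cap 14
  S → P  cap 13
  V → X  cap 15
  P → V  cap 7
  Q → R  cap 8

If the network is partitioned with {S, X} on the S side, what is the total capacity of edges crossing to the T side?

Edges leaving {S, X}: S→P (13), S→Q (14), X→T (15).
Cut capacity = 13 + 14 + 15 = 42.

42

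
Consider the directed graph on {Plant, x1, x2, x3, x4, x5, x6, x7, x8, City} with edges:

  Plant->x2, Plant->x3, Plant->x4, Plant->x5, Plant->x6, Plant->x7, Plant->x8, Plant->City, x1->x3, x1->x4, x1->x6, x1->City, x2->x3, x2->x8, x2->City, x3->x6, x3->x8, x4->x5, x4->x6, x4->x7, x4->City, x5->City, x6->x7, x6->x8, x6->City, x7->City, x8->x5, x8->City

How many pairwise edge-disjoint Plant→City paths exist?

7

Assign every edge capacity 1; by Menger, the answer equals the max flow.
Path Plant→City (+1); total 1.
Path Plant→x2→City (+1); total 2.
Path Plant→x4→City (+1); total 3.
Path Plant→x5→City (+1); total 4.
Path Plant→x6→City (+1); total 5.
Path Plant→x7→City (+1); total 6.
Path Plant→x8→City (+1); total 7.
No residual Plant→City path; max flow = 7.
Certifying cut of size 7: {Plant→City, Plant→x2, Plant→x4, x5→City, x6→City, x7→City, x8→City}.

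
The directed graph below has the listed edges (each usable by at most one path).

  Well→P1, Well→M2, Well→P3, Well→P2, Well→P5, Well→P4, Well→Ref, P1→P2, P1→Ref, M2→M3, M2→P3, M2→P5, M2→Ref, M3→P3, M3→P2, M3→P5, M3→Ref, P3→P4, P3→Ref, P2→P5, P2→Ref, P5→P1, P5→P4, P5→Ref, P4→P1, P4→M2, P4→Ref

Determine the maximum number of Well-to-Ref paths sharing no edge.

Assign every edge capacity 1; by Menger, the answer equals the max flow.
Path Well→Ref (+1); total 1.
Path Well→P1→Ref (+1); total 2.
Path Well→M2→Ref (+1); total 3.
Path Well→P3→Ref (+1); total 4.
Path Well→P2→Ref (+1); total 5.
Path Well→P5→Ref (+1); total 6.
Path Well→P4→Ref (+1); total 7.
No residual Well→Ref path; max flow = 7.
Certifying cut of size 7: {Well→M2, Well→P1, Well→P2, Well→P3, Well→P4, Well→P5, Well→Ref}.

7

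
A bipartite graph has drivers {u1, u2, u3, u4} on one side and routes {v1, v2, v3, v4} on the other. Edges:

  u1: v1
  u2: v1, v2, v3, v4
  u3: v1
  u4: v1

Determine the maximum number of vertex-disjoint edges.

Unit-capacity flow: source→left, listed edges, right→sink; max matching = max flow.
Augmenting path u1→v1 (+1); matched 1.
Augmenting path u2→v2 (+1); matched 2.
No augmenting path remains; maximum matching = 2.
König certificate: {u2, v1} is a vertex cover of size 2 (every listed pair touches it), so no matching can be larger.

2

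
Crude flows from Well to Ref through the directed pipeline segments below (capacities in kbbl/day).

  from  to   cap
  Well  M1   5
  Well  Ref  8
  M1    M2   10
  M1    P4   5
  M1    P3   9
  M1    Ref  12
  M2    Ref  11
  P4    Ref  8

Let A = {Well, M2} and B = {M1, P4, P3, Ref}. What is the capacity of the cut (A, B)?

24

Edges leaving {Well, M2}: Well→M1 (5), Well→Ref (8), M2→Ref (11).
Cut capacity = 5 + 8 + 11 = 24.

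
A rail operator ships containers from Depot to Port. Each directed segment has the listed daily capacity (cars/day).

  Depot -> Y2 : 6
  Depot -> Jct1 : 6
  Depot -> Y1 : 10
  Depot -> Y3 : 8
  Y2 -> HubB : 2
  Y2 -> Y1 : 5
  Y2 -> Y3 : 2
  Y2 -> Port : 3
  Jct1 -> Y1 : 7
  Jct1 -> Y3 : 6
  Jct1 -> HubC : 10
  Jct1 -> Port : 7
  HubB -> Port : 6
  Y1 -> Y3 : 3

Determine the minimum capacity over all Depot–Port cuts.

Augment Depot→Y2→Port: bottleneck 3, flow now 3.
Augment Depot→Jct1→Port: bottleneck 6, flow now 9.
Augment Depot→Y2→HubB→Port: bottleneck 2, flow now 11.
No augmenting path remains; maximum flow = 11.
By max-flow min-cut, the minimum cut capacity equals the max flow.
In the residual graph, reachable from Depot: {Depot, Y2, Y1, Y3}.
Min-cut edges: Depot→Jct1 (6), Y2→HubB (2), Y2→Port (3); capacity 6 + 2 + 3 = 11.

11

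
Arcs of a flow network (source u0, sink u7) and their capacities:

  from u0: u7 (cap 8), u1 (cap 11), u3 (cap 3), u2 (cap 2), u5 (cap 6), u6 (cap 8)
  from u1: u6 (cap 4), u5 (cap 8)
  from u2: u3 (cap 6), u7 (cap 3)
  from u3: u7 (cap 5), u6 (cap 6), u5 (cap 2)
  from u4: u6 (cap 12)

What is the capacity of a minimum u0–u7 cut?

13

Augment u0→u7: bottleneck 8, flow now 8.
Augment u0→u2→u7: bottleneck 2, flow now 10.
Augment u0→u3→u7: bottleneck 3, flow now 13.
No augmenting path remains; maximum flow = 13.
By max-flow min-cut, the minimum cut capacity equals the max flow.
In the residual graph, reachable from u0: {u0, u1, u5, u6}.
Min-cut edges: u0→u2 (2), u0→u3 (3), u0→u7 (8); capacity 2 + 3 + 8 = 13.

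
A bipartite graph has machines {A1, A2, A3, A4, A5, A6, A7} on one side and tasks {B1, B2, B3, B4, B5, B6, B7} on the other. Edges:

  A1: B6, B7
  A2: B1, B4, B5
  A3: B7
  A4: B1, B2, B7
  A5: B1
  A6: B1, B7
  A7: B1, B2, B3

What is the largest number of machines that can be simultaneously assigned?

6

Unit-capacity flow: source→left, listed edges, right→sink; max matching = max flow.
Augmenting path A1→B6 (+1); matched 1.
Augmenting path A2→B1 (+1); matched 2.
Augmenting path A3→B7 (+1); matched 3.
Augmenting path A4→B2 (+1); matched 4.
Augmenting path A7→B3 (+1); matched 5.
Augmenting path A5→B1→A2→B4 (+1); matched 6.
No augmenting path remains; maximum matching = 6.
König certificate: {A1, A2, A4, A7, B1, B7} is a vertex cover of size 6 (every listed pair touches it), so no matching can be larger.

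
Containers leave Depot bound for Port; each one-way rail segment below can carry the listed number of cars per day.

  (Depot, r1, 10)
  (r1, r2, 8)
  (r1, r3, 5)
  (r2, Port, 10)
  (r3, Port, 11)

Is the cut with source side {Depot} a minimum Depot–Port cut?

Given cut capacity: 10 = 10.
Augment Depot→r1→r2→Port: bottleneck 8, flow now 8.
Augment Depot→r1→r3→Port: bottleneck 2, flow now 10.
No augmenting path remains; maximum flow = 10.
Cut capacity 10 equals the max flow, so it is a minimum cut.

Yes — it is a minimum cut (capacity 10).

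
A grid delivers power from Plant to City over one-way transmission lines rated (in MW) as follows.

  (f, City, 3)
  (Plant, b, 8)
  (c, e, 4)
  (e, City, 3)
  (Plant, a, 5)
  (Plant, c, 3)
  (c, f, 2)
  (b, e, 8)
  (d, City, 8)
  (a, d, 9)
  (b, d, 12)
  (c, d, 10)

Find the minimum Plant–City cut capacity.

13

Augment Plant→a→d→City: bottleneck 5, flow now 5.
Augment Plant→b→d→City: bottleneck 3, flow now 8.
Augment Plant→b→e→City: bottleneck 3, flow now 11.
Augment Plant→c→f→City: bottleneck 2, flow now 13.
No augmenting path remains; maximum flow = 13.
By max-flow min-cut, the minimum cut capacity equals the max flow.
In the residual graph, reachable from Plant: {Plant, a, b, c, d, e}.
Min-cut edges: c→f (2), d→City (8), e→City (3); capacity 2 + 8 + 3 = 13.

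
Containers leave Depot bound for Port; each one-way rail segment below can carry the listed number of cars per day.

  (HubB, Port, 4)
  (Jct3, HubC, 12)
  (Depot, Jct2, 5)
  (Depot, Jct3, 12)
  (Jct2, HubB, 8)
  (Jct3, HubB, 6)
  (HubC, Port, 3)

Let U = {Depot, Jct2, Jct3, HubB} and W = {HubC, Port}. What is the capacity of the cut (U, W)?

16

Edges leaving {Depot, Jct2, Jct3, HubB}: Jct3→HubC (12), HubB→Port (4).
Cut capacity = 12 + 4 = 16.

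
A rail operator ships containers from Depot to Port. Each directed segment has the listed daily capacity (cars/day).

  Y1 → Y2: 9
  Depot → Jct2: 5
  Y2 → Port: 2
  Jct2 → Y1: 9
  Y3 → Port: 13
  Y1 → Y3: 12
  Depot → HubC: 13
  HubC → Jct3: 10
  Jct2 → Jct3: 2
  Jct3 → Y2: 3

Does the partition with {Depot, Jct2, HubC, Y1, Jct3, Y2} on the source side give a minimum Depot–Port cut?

No — its capacity is 14, but the minimum cut has capacity 7.

Given cut capacity: 12 + 2 = 14.
Augment Depot→Jct2→Y1→Y3→Port: bottleneck 5, flow now 5.
Augment Depot→HubC→Jct3→Y2→Port: bottleneck 2, flow now 7.
No augmenting path remains; maximum flow = 7.
In the residual graph, reachable from Depot: {Depot, HubC, Jct3, Y2}.
Min-cut edges: Depot→Jct2 (5), Y2→Port (2); capacity 5 + 2 = 7.
Cut capacity 14 exceeds the max flow 7, so it is not minimum.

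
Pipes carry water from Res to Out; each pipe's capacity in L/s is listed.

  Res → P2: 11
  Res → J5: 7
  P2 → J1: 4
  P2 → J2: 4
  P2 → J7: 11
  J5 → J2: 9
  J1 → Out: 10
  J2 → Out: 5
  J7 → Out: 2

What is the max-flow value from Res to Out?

11

Augment Res→P2→J1→Out: bottleneck 4, flow now 4.
Augment Res→P2→J2→Out: bottleneck 4, flow now 8.
Augment Res→P2→J7→Out: bottleneck 2, flow now 10.
Augment Res→J5→J2→Out: bottleneck 1, flow now 11.
No augmenting path remains; maximum flow = 11.
In the residual graph, reachable from Res: {Res, P2, J5, J2, J7}.
Min-cut edges: P2→J1 (4), J2→Out (5), J7→Out (2); capacity 4 + 5 + 2 = 11.
This cut is saturated, so no flow can exceed 11.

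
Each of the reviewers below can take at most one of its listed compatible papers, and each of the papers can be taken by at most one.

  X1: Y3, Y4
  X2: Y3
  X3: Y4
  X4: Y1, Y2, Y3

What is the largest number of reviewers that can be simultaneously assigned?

3

Unit-capacity flow: source→left, listed edges, right→sink; max matching = max flow.
Augmenting path X1→Y3 (+1); matched 1.
Augmenting path X3→Y4 (+1); matched 2.
Augmenting path X4→Y1 (+1); matched 3.
No augmenting path remains; maximum matching = 3.
König certificate: {X4, Y3, Y4} is a vertex cover of size 3 (every listed pair touches it), so no matching can be larger.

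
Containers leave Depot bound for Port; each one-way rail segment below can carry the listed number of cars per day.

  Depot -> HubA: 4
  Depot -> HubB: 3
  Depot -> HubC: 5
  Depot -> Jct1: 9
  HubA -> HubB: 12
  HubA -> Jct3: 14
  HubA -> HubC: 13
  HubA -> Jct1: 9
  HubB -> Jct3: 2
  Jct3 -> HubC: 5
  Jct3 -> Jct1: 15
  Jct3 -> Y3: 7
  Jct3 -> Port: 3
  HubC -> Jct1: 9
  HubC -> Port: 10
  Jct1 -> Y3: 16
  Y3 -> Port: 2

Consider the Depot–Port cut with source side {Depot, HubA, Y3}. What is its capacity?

67

Edges leaving {Depot, HubA, Y3}: Depot→HubB (3), Depot→HubC (5), Depot→Jct1 (9), HubA→HubB (12), HubA→Jct3 (14), HubA→HubC (13), HubA→Jct1 (9), Y3→Port (2).
Cut capacity = 3 + 5 + 9 + 12 + 14 + 13 + 9 + 2 = 67.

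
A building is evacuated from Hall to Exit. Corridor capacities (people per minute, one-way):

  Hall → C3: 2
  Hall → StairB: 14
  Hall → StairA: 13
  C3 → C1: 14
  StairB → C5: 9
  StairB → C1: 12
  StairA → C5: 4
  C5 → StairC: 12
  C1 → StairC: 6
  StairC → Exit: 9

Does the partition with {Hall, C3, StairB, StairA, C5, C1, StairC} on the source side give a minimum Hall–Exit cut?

Yes — it is a minimum cut (capacity 9).

Given cut capacity: 9 = 9.
Augment Hall→C3→C1→StairC→Exit: bottleneck 2, flow now 2.
Augment Hall→StairB→C5→StairC→Exit: bottleneck 7, flow now 9.
No augmenting path remains; maximum flow = 9.
Cut capacity 9 equals the max flow, so it is a minimum cut.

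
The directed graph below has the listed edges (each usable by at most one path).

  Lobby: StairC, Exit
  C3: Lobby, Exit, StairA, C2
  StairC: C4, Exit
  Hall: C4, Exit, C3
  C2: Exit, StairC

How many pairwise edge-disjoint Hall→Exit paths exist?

2

Assign every edge capacity 1; by Menger, the answer equals the max flow.
Path Hall→Exit (+1); total 1.
Path Hall→C3→Exit (+1); total 2.
No residual Hall→Exit path; max flow = 2.
Certifying cut of size 2: {Hall→C3, Hall→Exit}.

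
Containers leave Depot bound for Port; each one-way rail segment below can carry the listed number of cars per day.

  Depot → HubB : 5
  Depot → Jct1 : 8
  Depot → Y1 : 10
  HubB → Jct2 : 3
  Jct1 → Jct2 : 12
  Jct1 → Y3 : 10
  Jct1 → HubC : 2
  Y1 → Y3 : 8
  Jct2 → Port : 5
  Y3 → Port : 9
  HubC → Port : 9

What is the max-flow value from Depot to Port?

Augment Depot→HubB→Jct2→Port: bottleneck 3, flow now 3.
Augment Depot→Jct1→Jct2→Port: bottleneck 2, flow now 5.
Augment Depot→Jct1→Y3→Port: bottleneck 6, flow now 11.
Augment Depot→Y1→Y3→Port: bottleneck 3, flow now 14.
Augment Depot→Y1→Y3→Jct1→HubC→Port: bottleneck 2, flow now 16. (uses reverse residual edge)
No augmenting path remains; maximum flow = 16.
In the residual graph, reachable from Depot: {Depot, HubB, Jct1, Y1, Jct2, Y3}.
Min-cut edges: Jct1→HubC (2), Jct2→Port (5), Y3→Port (9); capacity 2 + 5 + 9 = 16.
This cut is saturated, so no flow can exceed 16.

16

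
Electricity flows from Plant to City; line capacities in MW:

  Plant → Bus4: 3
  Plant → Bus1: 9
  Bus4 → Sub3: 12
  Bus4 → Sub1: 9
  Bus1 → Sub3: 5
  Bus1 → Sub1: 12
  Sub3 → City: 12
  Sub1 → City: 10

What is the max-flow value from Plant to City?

Augment Plant→Bus4→Sub3→City: bottleneck 3, flow now 3.
Augment Plant→Bus1→Sub3→City: bottleneck 5, flow now 8.
Augment Plant→Bus1→Sub1→City: bottleneck 4, flow now 12.
No augmenting path remains; maximum flow = 12.
In the residual graph, reachable from Plant: {Plant}.
Min-cut edges: Plant→Bus4 (3), Plant→Bus1 (9); capacity 3 + 9 = 12.
This cut is saturated, so no flow can exceed 12.

12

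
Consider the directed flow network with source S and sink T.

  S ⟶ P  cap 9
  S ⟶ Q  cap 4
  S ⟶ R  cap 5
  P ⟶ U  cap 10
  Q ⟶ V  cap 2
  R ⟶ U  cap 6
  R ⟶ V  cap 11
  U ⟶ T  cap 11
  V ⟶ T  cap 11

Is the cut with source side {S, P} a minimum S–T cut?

Given cut capacity: 4 + 5 + 10 = 19.
Augment S→P→U→T: bottleneck 9, flow now 9.
Augment S→Q→V→T: bottleneck 2, flow now 11.
Augment S→R→U→T: bottleneck 2, flow now 13.
Augment S→R→V→T: bottleneck 3, flow now 16.
No augmenting path remains; maximum flow = 16.
In the residual graph, reachable from S: {S, Q}.
Min-cut edges: S→P (9), S→R (5), Q→V (2); capacity 9 + 5 + 2 = 16.
Cut capacity 19 exceeds the max flow 16, so it is not minimum.

No — its capacity is 19, but the minimum cut has capacity 16.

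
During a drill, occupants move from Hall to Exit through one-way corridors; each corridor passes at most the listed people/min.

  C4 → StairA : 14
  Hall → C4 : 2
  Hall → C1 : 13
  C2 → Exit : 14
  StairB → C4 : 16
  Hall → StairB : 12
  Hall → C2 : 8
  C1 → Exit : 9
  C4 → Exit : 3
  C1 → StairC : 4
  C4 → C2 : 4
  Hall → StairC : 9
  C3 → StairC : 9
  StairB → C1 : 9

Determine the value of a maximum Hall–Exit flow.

Augment Hall→C2→Exit: bottleneck 8, flow now 8.
Augment Hall→C4→Exit: bottleneck 2, flow now 10.
Augment Hall→C1→Exit: bottleneck 9, flow now 19.
Augment Hall→StairB→C4→Exit: bottleneck 1, flow now 20.
Augment Hall→StairB→C4→C2→Exit: bottleneck 4, flow now 24.
No augmenting path remains; maximum flow = 24.
In the residual graph, reachable from Hall: {Hall, StairB, C4, C1, StairA, StairC}.
Min-cut edges: Hall→C2 (8), C4→C2 (4), C4→Exit (3), C1→Exit (9); capacity 8 + 4 + 3 + 9 = 24.
This cut is saturated, so no flow can exceed 24.

24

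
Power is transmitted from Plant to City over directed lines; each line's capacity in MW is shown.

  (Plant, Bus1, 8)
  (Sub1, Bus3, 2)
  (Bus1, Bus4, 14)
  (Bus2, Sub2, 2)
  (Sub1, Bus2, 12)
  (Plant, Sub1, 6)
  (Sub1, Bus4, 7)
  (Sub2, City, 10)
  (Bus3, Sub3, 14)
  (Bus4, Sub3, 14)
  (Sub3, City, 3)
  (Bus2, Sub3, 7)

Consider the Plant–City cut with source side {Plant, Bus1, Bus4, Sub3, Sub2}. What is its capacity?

19

Edges leaving {Plant, Bus1, Bus4, Sub3, Sub2}: Plant→Sub1 (6), Sub3→City (3), Sub2→City (10).
Cut capacity = 6 + 3 + 10 = 19.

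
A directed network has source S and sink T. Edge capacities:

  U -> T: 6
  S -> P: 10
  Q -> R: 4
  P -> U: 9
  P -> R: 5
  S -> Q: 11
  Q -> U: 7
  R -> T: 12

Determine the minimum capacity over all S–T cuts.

Augment S→P→R→T: bottleneck 5, flow now 5.
Augment S→P→U→T: bottleneck 5, flow now 10.
Augment S→Q→R→T: bottleneck 4, flow now 14.
Augment S→Q→U→T: bottleneck 1, flow now 15.
No augmenting path remains; maximum flow = 15.
By max-flow min-cut, the minimum cut capacity equals the max flow.
In the residual graph, reachable from S: {S, P, Q, U}.
Min-cut edges: P→R (5), Q→R (4), U→T (6); capacity 5 + 4 + 6 = 15.

15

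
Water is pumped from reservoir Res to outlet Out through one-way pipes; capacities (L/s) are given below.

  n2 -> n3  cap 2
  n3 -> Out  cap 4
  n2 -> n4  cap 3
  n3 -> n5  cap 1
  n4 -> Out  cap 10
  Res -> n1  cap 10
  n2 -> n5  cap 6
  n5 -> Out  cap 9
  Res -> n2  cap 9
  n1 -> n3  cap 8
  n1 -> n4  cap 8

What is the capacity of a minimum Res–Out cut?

19

Augment Res→n1→n3→Out: bottleneck 4, flow now 4.
Augment Res→n1→n4→Out: bottleneck 6, flow now 10.
Augment Res→n2→n4→Out: bottleneck 3, flow now 13.
Augment Res→n2→n5→Out: bottleneck 6, flow now 19.
No augmenting path remains; maximum flow = 19.
By max-flow min-cut, the minimum cut capacity equals the max flow.
In the residual graph, reachable from Res: {Res}.
Min-cut edges: Res→n1 (10), Res→n2 (9); capacity 10 + 9 = 19.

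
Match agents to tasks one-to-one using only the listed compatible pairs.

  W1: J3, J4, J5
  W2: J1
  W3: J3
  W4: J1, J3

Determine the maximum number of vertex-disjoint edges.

Unit-capacity flow: source→left, listed edges, right→sink; max matching = max flow.
Augmenting path W1→J3 (+1); matched 1.
Augmenting path W2→J1 (+1); matched 2.
Augmenting path W3→J3→W1→J4 (+1); matched 3.
No augmenting path remains; maximum matching = 3.
König certificate: {W1, J1, J3} is a vertex cover of size 3 (every listed pair touches it), so no matching can be larger.

3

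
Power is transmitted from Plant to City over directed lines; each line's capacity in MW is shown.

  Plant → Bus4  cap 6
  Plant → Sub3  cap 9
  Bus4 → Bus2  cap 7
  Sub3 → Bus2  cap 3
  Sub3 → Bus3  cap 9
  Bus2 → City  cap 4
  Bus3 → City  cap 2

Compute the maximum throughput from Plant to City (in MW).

6

Augment Plant→Bus4→Bus2→City: bottleneck 4, flow now 4.
Augment Plant→Sub3→Bus3→City: bottleneck 2, flow now 6.
No augmenting path remains; maximum flow = 6.
In the residual graph, reachable from Plant: {Plant, Bus4, Sub3, Bus2, Bus3}.
Min-cut edges: Bus2→City (4), Bus3→City (2); capacity 4 + 2 = 6.
This cut is saturated, so no flow can exceed 6.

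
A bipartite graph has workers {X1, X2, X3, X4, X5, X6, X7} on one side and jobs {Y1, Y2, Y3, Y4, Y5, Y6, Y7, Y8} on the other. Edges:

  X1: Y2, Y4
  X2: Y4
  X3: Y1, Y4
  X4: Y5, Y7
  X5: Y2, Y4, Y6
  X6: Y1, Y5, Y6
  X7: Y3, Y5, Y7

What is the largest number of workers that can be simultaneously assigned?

7

Unit-capacity flow: source→left, listed edges, right→sink; max matching = max flow.
Augmenting path X1→Y2 (+1); matched 1.
Augmenting path X2→Y4 (+1); matched 2.
Augmenting path X3→Y1 (+1); matched 3.
Augmenting path X4→Y5 (+1); matched 4.
Augmenting path X5→Y6 (+1); matched 5.
Augmenting path X7→Y3 (+1); matched 6.
Augmenting path X6→Y5→X4→Y7 (+1); matched 7.
No augmenting path remains; maximum matching = 7.
König certificate: {X1, X2, X3, X4, X5, X6, X7} is a vertex cover of size 7 (every listed pair touches it), so no matching can be larger.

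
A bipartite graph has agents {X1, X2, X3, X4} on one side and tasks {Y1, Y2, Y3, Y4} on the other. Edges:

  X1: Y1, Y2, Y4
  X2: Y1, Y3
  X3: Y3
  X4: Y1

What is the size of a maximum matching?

Unit-capacity flow: source→left, listed edges, right→sink; max matching = max flow.
Augmenting path X1→Y1 (+1); matched 1.
Augmenting path X2→Y3 (+1); matched 2.
Augmenting path X4→Y1→X1→Y2 (+1); matched 3.
No augmenting path remains; maximum matching = 3.
König certificate: {X1, Y1, Y3} is a vertex cover of size 3 (every listed pair touches it), so no matching can be larger.

3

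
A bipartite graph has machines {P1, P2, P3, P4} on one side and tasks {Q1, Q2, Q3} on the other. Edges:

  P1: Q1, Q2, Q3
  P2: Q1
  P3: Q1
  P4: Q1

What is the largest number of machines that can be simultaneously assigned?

Unit-capacity flow: source→left, listed edges, right→sink; max matching = max flow.
Augmenting path P1→Q1 (+1); matched 1.
Augmenting path P2→Q1→P1→Q2 (+1); matched 2.
No augmenting path remains; maximum matching = 2.
König certificate: {P1, Q1} is a vertex cover of size 2 (every listed pair touches it), so no matching can be larger.

2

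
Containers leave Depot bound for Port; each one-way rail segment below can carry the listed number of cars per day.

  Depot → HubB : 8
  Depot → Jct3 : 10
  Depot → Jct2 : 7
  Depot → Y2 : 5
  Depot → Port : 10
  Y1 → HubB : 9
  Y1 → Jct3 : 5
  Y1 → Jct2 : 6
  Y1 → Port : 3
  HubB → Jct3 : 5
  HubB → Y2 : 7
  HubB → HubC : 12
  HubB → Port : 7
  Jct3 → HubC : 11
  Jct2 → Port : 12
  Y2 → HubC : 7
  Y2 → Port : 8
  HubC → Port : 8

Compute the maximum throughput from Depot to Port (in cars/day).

38

Augment Depot→Port: bottleneck 10, flow now 10.
Augment Depot→HubB→Port: bottleneck 7, flow now 17.
Augment Depot→Jct2→Port: bottleneck 7, flow now 24.
Augment Depot→Y2→Port: bottleneck 5, flow now 29.
Augment Depot→HubB→Y2→Port: bottleneck 1, flow now 30.
Augment Depot→Jct3→HubC→Port: bottleneck 8, flow now 38.
No augmenting path remains; maximum flow = 38.
In the residual graph, reachable from Depot: {Depot, Jct3, HubC}.
Min-cut edges: Depot→HubB (8), Depot→Jct2 (7), Depot→Y2 (5), Depot→Port (10), HubC→Port (8); capacity 8 + 7 + 5 + 10 + 8 = 38.
This cut is saturated, so no flow can exceed 38.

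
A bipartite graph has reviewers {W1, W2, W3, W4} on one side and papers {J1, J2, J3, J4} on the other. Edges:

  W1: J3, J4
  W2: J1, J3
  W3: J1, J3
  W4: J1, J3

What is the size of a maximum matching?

Unit-capacity flow: source→left, listed edges, right→sink; max matching = max flow.
Augmenting path W1→J3 (+1); matched 1.
Augmenting path W2→J1 (+1); matched 2.
Augmenting path W3→J3→W1→J4 (+1); matched 3.
No augmenting path remains; maximum matching = 3.
König certificate: {W1, J1, J3} is a vertex cover of size 3 (every listed pair touches it), so no matching can be larger.

3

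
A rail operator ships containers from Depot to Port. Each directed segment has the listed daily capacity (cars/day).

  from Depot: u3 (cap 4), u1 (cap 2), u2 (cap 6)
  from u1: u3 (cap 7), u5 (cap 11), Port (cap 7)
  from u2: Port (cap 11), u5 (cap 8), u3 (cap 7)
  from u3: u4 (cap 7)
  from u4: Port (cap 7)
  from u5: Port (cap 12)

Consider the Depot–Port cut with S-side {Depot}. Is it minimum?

Given cut capacity: 2 + 6 + 4 = 12.
Augment Depot→u1→Port: bottleneck 2, flow now 2.
Augment Depot→u2→Port: bottleneck 6, flow now 8.
Augment Depot→u3→u4→Port: bottleneck 4, flow now 12.
No augmenting path remains; maximum flow = 12.
Cut capacity 12 equals the max flow, so it is a minimum cut.

Yes — it is a minimum cut (capacity 12).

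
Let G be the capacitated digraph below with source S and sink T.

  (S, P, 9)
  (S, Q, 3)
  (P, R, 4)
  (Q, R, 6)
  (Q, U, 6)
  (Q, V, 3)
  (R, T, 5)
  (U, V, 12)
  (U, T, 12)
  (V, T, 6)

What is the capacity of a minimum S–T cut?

7

Augment S→P→R→T: bottleneck 4, flow now 4.
Augment S→Q→R→T: bottleneck 1, flow now 5.
Augment S→Q→U→T: bottleneck 2, flow now 7.
No augmenting path remains; maximum flow = 7.
By max-flow min-cut, the minimum cut capacity equals the max flow.
In the residual graph, reachable from S: {S, P}.
Min-cut edges: S→Q (3), P→R (4); capacity 3 + 4 = 7.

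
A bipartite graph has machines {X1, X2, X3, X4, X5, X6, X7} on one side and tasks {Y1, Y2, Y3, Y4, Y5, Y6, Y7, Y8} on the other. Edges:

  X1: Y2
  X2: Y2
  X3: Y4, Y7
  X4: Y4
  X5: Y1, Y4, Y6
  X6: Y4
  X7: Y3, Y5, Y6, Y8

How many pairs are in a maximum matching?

5

Unit-capacity flow: source→left, listed edges, right→sink; max matching = max flow.
Augmenting path X1→Y2 (+1); matched 1.
Augmenting path X3→Y4 (+1); matched 2.
Augmenting path X5→Y1 (+1); matched 3.
Augmenting path X7→Y3 (+1); matched 4.
Augmenting path X4→Y4→X3→Y7 (+1); matched 5.
No augmenting path remains; maximum matching = 5.
König certificate: {X3, X5, X7, Y2, Y4} is a vertex cover of size 5 (every listed pair touches it), so no matching can be larger.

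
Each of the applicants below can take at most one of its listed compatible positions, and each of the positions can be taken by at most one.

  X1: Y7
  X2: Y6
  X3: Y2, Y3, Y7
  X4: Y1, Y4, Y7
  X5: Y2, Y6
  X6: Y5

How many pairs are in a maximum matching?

6

Unit-capacity flow: source→left, listed edges, right→sink; max matching = max flow.
Augmenting path X1→Y7 (+1); matched 1.
Augmenting path X2→Y6 (+1); matched 2.
Augmenting path X3→Y2 (+1); matched 3.
Augmenting path X4→Y1 (+1); matched 4.
Augmenting path X6→Y5 (+1); matched 5.
Augmenting path X5→Y2→X3→Y3 (+1); matched 6.
No augmenting path remains; maximum matching = 6.
König certificate: {X1, X2, X3, X4, X5, X6} is a vertex cover of size 6 (every listed pair touches it), so no matching can be larger.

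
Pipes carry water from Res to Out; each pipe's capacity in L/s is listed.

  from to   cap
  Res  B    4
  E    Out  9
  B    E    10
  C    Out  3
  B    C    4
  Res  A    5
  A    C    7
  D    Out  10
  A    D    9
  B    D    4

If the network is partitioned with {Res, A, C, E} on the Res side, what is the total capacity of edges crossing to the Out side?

25

Edges leaving {Res, A, C, E}: Res→B (4), A→D (9), C→Out (3), E→Out (9).
Cut capacity = 4 + 9 + 3 + 9 = 25.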